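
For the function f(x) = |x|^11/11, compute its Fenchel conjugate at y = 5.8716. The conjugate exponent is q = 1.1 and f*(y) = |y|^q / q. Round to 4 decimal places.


The conjugate exponent q satisfies 1/p + 1/q = 1.
p = 11, so q = 11/(11 - 1) = 1.1
|y|^q = 5.8716^1.1 = 7.0086
f*(5.8716) = 7.0086 / 1.1 = 6.3715


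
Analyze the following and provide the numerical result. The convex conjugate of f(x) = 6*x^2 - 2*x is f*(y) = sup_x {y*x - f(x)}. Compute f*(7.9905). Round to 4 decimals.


f*(y) = sup_x {y*x - a*x^2 - b*x} = sup_x {(y-b)*x - a*x^2}
FOC: (y - b) - 2a*x = 0 => x* = (y - b)/(2a)
x* = (7.9905 + 2)/(2*6) = 0.8325
f*(7.9905) = (y-b)^2/(4a) = (7.9905 + 2)^2/(4*6)
= 99.8101/24 = 4.1588


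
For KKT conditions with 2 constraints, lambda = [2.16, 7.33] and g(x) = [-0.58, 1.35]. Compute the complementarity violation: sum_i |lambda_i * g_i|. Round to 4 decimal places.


KKT complementary slackness check:
lambda_1 * g_1 = 2.16 * -0.58 = -1.2528
lambda_2 * g_2 = 7.33 * 1.35 = 9.8955
Total violation = 1.2528 + 9.8955 = 11.1483


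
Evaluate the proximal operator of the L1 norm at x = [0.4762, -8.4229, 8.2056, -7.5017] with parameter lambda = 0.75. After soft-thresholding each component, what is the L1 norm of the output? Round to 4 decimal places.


Soft-thresholding with lambda = 0.75:
prox(0.4762) = sign(0.4762)*max(|0.4762| - 0.75, 0) = 0.0
prox(-8.4229) = sign(-8.4229)*max(|-8.4229| - 0.75, 0) = -7.6729
prox(8.2056) = sign(8.2056)*max(|8.2056| - 0.75, 0) = 7.4556
prox(-7.5017) = sign(-7.5017)*max(|-7.5017| - 0.75, 0) = -6.7517
prox(x) = [0.0, -7.6729, 7.4556, -6.7517]
||prox(x)||_1 = 0.0 + 7.6729 + 7.4556 + 6.7517 = 21.8802


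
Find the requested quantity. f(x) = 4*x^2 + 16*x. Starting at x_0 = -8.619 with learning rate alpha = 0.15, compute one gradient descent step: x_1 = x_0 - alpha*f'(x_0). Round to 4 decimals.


We compute the gradient at x_0 and apply the update.
f'(x) = 8*x + 16
f'(-8.619) = 8*-8.619 + 16 = -52.952
x_1 = -8.619 - 0.15*-52.952 = -0.6762


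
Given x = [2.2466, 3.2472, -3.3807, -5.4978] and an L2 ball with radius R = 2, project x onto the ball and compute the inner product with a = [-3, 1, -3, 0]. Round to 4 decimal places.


Step 1: Compute ||x|| (intermediates to 6 decimals).
||x|| = sqrt(2.2466^2 + 3.2472^2 + (-3.3807)^2 + (-5.4978)^2) = 7.566139
Step 2: Project.
Since ||x|| > R, scale = R/||x|| = 2/7.566139 = 0.264336, proj(x) = scale * x
proj(x) = [0.593857, 0.858352, -0.893641, -1.453266]
Step 3: Dot product.
a^T * proj(x) = -3*0.593857 + 1*0.858352 - 3*(-0.893641) + 0*(-1.453266) = 1.7577


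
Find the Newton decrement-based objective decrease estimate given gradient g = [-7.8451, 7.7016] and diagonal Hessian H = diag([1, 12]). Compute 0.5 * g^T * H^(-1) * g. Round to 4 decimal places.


Step 1: H is diagonal, so H^(-1) * g = [-7.8451, 0.6418].
Step 2: g^T H^(-1) g = sum_i g_i^2 / H_ii
  = (-7.8451)^2/1 + (7.7016)^2/12
  = 61.5456 + 4.9429 = 66.4885
Step 3: Objective decrease = 0.5 * g^T H^(-1) g = 33.2442


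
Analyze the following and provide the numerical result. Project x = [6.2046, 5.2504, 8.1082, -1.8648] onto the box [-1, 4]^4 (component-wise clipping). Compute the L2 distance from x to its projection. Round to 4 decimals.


Project each component onto [-1, 4].
clip(6.2046) = 4.0, clip(5.2504) = 4.0, clip(8.1082) = 4.0, clip(-1.8648) = -1.0
Projection = [4.0, 4.0, 4.0, -1.0]
Squared diffs: [4.8603, 1.5635, 16.8773, 0.7479]
Distance = sqrt(24.049) = 4.904


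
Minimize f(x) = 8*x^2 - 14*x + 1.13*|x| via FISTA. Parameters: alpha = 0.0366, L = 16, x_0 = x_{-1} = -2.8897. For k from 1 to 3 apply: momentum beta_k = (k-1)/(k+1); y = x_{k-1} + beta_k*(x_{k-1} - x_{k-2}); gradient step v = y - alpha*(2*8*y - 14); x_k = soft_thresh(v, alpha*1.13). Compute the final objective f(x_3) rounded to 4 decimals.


FISTA on f(x) = 8*x^2 - 14*x + 1.13*|x|
L = 16, alpha = 0.0366
Iteration 1: beta = 0.0, y = -2.8897 + 0.0*(-2.8897 + 2.8897) = -2.8897
  grad(y) = -60.2352, v = y - alpha*grad = -0.6851
  prox(v) = soft_thresh(-0.6851, 0.0414) = -0.6437
Iteration 2: beta = 0.3333, y = -0.6437 + 0.3333*(-0.6437 + 2.8897) = 0.1049
  grad(y) = -12.3213, v = y - alpha*grad = 0.5559
  prox(v) = soft_thresh(0.5559, 0.0414) = 0.5145
Iteration 3: beta = 0.5, y = 0.5145 + 0.5*(0.5145 + 0.6437) = 1.0936
  grad(y) = 3.4984, v = y - alpha*grad = 0.9656
  prox(v) = soft_thresh(0.9656, 0.0414) = 0.9243
f(x_3) = 8*0.9243^2 - 14*0.9243 + 1.13*|0.9243| = -5.0612


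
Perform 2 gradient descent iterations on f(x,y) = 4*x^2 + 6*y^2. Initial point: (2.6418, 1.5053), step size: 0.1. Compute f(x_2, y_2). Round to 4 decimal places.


Gradient descent on f(x,y) = 4*x^2 + 6*y^2.
Starting point: (2.6418, 1.5053), alpha = 0.1
Step 1: grad_x = 2*4*2.6418 = 21.1344, grad_y = 2*6*1.5053 = 18.0636
  x_1 = 2.6418 - 0.1*21.1344 = 0.5284
  y_1 = 1.5053 - 0.1*18.0636 = -0.3011
Step 2: grad_x = 2*4*0.5284 = 4.2269, grad_y = 2*6*-0.3011 = -3.6127
  x_2 = 0.5284 - 0.1*4.2269 = 0.1057
  y_2 = -0.3011 - 0.1*-3.6127 = 0.0602
f(0.1057, 0.0602) = 4*0.1057^2 + 6*0.0602^2 = 0.0664


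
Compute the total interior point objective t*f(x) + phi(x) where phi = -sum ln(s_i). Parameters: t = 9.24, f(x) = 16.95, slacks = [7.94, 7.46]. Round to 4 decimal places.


Step 1: Compute log-barrier.
ln values: [2.0719, 2.0096]
phi = -(2.0719 + 2.0096) = -4.0815
Step 2: Compute augmented objective.
t*f(x) = 9.24*16.95 = 156.618
Total = 156.618 - 4.0815 = 152.5365


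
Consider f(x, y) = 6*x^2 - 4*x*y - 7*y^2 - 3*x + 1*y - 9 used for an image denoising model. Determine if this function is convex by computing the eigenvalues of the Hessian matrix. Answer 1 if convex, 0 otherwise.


The Hessian of f(x,y) = 6*x^2 - 4*x*y - 7*y^2 - 3*x + 1*y - 9 is:
H = [[12, -4], [-4, -14]]
Trace = 12 - 14 = -2
Determinant = 12*-14 - (-4)^2 = -184
Discriminant = (-2)^2 - 4*-184 = 740.0
Eigenvalues: lambda_1 = -14.6015, lambda_2 = 12.6015
The function is not convex.

0


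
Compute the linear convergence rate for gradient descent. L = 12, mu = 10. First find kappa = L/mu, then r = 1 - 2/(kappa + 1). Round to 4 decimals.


Step 1: Compute the condition number.
kappa = L/mu = 12/10 = 1.2
Step 2: Compute the convergence rate.
r = 1 - 2/(kappa + 1) = 1 - 2*mu/(L + mu) = (L - mu)/(L + mu) = 2/22 = 0.0909


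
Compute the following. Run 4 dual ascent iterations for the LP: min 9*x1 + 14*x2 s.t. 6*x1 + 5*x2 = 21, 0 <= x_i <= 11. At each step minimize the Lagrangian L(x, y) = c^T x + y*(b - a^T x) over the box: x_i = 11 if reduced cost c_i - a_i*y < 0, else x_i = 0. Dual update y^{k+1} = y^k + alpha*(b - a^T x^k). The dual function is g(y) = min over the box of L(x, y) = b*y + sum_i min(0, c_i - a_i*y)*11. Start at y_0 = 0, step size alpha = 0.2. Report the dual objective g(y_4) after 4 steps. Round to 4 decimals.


Dual ascent for LP: min 9*x1 + 14*x2, 6*x1 + 5*x2 = 21, 0 <= x_i <= 11
Step 1: y^k = 0.0, reduced costs: (9.0, 14.0)
  x^k = (0.0, 0.0), subgradient = b - a^T x = 21.0
  y^{k+1} = 0.0 + 0.2*21.0 = 4.2
Step 2: y^k = 4.2, reduced costs: (-16.2, -7.0)
  x^k = (11.0, 11.0), subgradient = b - a^T x = -100.0
  y^{k+1} = 4.2 + 0.2*-100.0 = -15.8
Step 3: y^k = -15.8, reduced costs: (103.8, 93.0)
  x^k = (0.0, 0.0), subgradient = b - a^T x = 21.0
  y^{k+1} = -15.8 + 0.2*21.0 = -11.6
Step 4: y^k = -11.6, reduced costs: (78.6, 72.0)
  x^k = (0.0, 0.0), subgradient = b - a^T x = 21.0
  y^{k+1} = -11.6 + 0.2*21.0 = -7.4
Dual objective at y_4 = -7.4: reduced costs (53.4, 51.0), box minimizer x = (0.0, 0.0)
g(y_4) = b*y + (c1 - a1*y)*x1 + (c2 - a2*y)*x2 = 21*(-7.4) + 53.4*0.0 + 51.0*0.0 = -155.4 + 0.0 + 0.0 = -155.4


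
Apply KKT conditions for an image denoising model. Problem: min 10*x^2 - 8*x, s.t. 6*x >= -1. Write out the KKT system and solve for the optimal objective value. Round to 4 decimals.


Step 1: Try lambda = 0 (constraint inactive).
Stationarity: 2*10*x - 8 = 0
x* = 8/(2*10) = 0.4
Check constraint: 6*0.4 = 2.4 >= -1 -- satisfied.
Step 2: Compute optimal value.
f(x*) = 10*0.4^2 - 8*0.4 = -1.6


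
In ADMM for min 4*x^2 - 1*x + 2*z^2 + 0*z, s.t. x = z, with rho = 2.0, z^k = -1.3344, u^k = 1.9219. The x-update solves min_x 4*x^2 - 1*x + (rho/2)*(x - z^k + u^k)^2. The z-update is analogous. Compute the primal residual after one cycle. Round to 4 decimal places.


ADMM iteration with rho = 2.0, z^k = -1.3344, u^k = 1.9219
Step 1: x-update.
Minimize 4*x^2 - 1*x + (2.0/2)*(x + 1.3344 + 1.9219)^2
FOC: (2*4 + 2.0)*x = 1 + 2.0*(-1.3344 - 1.9219)
x^{k+1} = -0.5513
Step 2: z-update.
Minimize 2*z^2 + 0*z + (2.0/2)*(-0.5513 - z + 1.9219)^2
FOC: (2*2 + 2.0)*z = 0 + 2.0*(-0.5513 + 1.9219)
z^{k+1} = 0.4569
Step 3: u-update.
u^{k+1} = 1.9219 - 0.5513 - 0.4569 = 0.9138
Step 4: Primal residual = |-0.5513 - 0.4569| = 1.0081


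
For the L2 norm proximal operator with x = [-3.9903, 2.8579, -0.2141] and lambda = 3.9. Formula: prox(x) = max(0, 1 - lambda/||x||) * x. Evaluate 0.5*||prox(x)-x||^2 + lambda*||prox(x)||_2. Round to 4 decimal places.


Step 1: Compute ||x||.
||x|| = 4.9128
Step 2: Compute scaling factor.
scale = max(0, 1 - 3.9/4.9128) = 0.2062
Step 3: prox(x) = [-0.8226, 0.5892, -0.0441]
||prox(x)|| = 1.0128
Step 4: Proximal objective.
0.5*||prox-x||^2 = 7.605
lambda*||prox|| = 3.9499
Total = 11.555


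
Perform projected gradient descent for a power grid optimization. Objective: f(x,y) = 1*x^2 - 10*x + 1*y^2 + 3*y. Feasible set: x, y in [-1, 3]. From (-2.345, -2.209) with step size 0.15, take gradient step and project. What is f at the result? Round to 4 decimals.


Step 1: Compute gradient at (-2.345, -2.209).
grad_x = 2*1*-2.345 - 10 = -14.69
grad_y = 2*1*-2.209 + 3 = -1.418
Step 2: Gradient step.
x_raw = -2.345 - 0.15*-14.69 = -0.1415
y_raw = -2.209 - 0.15*-1.418 = -1.9963
Step 3: Project onto [-1, 3].
x_proj = clip(-0.1415) = -0.1415
y_proj = clip(-1.9963) = -1.0
Step 4: Evaluate f.
f(-0.1415, -1.0) = -0.565


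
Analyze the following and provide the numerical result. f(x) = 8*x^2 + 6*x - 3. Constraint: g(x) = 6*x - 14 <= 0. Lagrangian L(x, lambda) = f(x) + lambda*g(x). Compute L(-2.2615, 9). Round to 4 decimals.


Step 1: Evaluate f(x).
f(-2.2615) = 8*(-2.2615)^2 + 6*(-2.2615) - 3 = 24.3461
Step 2: Evaluate g(x).
g(-2.2615) = 6*-2.2615 - 14 = -27.569
Step 3: Compute Lagrangian.
L = 24.3461 + 9*-27.569 = -223.7749


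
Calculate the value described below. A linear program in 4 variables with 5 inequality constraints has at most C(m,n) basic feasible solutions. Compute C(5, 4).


Each vertex corresponds to some choice of n active constraints out of m, so the number of vertices is at most C(m, n) = m! / (n!(m-n)!).
m = 5, n = 4
Numerator: 5 * 4 * 3 * 2
Denominator: 4! = 24
C(5, 4) = 5


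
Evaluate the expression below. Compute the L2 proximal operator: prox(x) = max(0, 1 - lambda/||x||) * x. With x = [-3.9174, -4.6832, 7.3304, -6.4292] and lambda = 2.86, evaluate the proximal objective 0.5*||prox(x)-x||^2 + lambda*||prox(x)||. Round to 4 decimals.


Step 1: Compute ||x||.
||x|| = 11.5042
Step 2: Compute scaling factor.
scale = max(0, 1 - 2.86/11.5042) = 0.7514
Step 3: prox(x) = [-2.9435, -3.5189, 5.508, -4.8309]
||prox(x)|| = 8.6442
Step 4: Proximal objective.
0.5*||prox-x||^2 = 4.0898
lambda*||prox|| = 24.7224
Total = 28.8124


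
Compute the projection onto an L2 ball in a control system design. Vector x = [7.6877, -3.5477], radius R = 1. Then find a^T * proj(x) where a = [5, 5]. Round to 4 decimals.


Step 1: Compute ||x|| (intermediates to 6 decimals).
||x|| = sqrt(7.6877^2 + (-3.5477)^2) = 8.466812
Step 2: Project.
Since ||x|| > R, scale = R/||x|| = 1/8.466812 = 0.118108, proj(x) = scale * x
proj(x) = [0.907979, -0.419012]
Step 3: Dot product.
a^T * proj(x) = 5*0.907979 + 5*(-0.419012) = 2.4448


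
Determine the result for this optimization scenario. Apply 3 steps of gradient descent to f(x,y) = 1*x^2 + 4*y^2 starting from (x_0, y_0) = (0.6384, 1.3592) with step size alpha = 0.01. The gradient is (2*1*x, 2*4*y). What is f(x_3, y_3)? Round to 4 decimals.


Gradient descent on f(x,y) = 1*x^2 + 4*y^2.
Starting point: (0.6384, 1.3592), alpha = 0.01
Step 1: grad_x = 2*1*0.6384 = 1.2768, grad_y = 2*4*1.3592 = 10.8736
  x_1 = 0.6384 - 0.01*1.2768 = 0.6256
  y_1 = 1.3592 - 0.01*10.8736 = 1.2505
Step 2: grad_x = 2*1*0.6256 = 1.2513, grad_y = 2*4*1.2505 = 10.0037
  x_2 = 0.6256 - 0.01*1.2513 = 0.6131
  y_2 = 1.2505 - 0.01*10.0037 = 1.1504
Step 3: grad_x = 2*1*0.6131 = 1.2262, grad_y = 2*4*1.1504 = 9.2034
  x_3 = 0.6131 - 0.01*1.2262 = 0.6009
  y_3 = 1.1504 - 0.01*9.2034 = 1.0584
f(0.6009, 1.0584) = 1*0.6009^2 + 4*1.0584^2 = 4.8418


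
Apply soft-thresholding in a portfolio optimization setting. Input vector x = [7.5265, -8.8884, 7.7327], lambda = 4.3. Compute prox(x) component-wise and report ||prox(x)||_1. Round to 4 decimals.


Soft-thresholding with lambda = 4.3:
prox(7.5265) = sign(7.5265)*max(|7.5265| - 4.3, 0) = 3.2265
prox(-8.8884) = sign(-8.8884)*max(|-8.8884| - 4.3, 0) = -4.5884
prox(7.7327) = sign(7.7327)*max(|7.7327| - 4.3, 0) = 3.4327
prox(x) = [3.2265, -4.5884, 3.4327]
||prox(x)||_1 = 3.2265 + 4.5884 + 3.4327 = 11.2476


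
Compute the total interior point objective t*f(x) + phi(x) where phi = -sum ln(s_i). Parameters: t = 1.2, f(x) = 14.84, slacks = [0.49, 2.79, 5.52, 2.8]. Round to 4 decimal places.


Step 1: Compute log-barrier.
ln values: [-0.7133, 1.026, 1.7084, 1.0296]
phi = -(-0.7133 + 1.026 + 1.7084 + 1.0296) = -3.0507
Step 2: Compute augmented objective.
t*f(x) = 1.2*14.84 = 17.808
Total = 17.808 - 3.0507 = 14.7573


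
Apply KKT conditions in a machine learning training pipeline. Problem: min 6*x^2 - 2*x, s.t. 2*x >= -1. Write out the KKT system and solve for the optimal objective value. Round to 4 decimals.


Step 1: Try lambda = 0 (constraint inactive).
Stationarity: 2*6*x - 2 = 0
x* = 2/(2*6) = 1/6 = 0.1667 (rounded; the exact value 1/6 is used below)
Check constraint: 2*0.1667 = 0.3334 >= -1 -- satisfied.
Step 2: Compute optimal value.
f(x*) = 6*(1/6)^2 - 2*(1/6) = -0.1667


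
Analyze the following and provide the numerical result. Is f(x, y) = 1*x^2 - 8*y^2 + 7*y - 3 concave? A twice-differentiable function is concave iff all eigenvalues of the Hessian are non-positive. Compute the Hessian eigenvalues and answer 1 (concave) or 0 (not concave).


The Hessian of f(x,y) = 1*x^2 - 8*y^2 + 7*y - 3 is:
H = [[2, 0], [0, -16]]
Trace = 2 - 16 = -14
Determinant = 2*-16 - (0)^2 = -32
Discriminant = (-14)^2 - 4*-32 = 324.0
Eigenvalues: lambda_1 = -16.0, lambda_2 = 2.0
The function is not concave.

0


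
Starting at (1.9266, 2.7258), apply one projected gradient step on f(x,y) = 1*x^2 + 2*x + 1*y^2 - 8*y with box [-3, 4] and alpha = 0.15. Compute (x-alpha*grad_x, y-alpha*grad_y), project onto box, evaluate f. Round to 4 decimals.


Step 1: Compute gradient at (1.9266, 2.7258).
grad_x = 2*1*1.9266 + 2 = 5.8532
grad_y = 2*1*2.7258 - 8 = -2.5484
Step 2: Gradient step.
x_raw = 1.9266 - 0.15*5.8532 = 1.0486
y_raw = 2.7258 - 0.15*-2.5484 = 3.1081
Step 3: Project onto [-3, 4].
x_proj = clip(1.0486) = 1.0486
y_proj = clip(3.1081) = 3.1081
Step 4: Evaluate f.
f(1.0486, 3.1081) = -12.0076


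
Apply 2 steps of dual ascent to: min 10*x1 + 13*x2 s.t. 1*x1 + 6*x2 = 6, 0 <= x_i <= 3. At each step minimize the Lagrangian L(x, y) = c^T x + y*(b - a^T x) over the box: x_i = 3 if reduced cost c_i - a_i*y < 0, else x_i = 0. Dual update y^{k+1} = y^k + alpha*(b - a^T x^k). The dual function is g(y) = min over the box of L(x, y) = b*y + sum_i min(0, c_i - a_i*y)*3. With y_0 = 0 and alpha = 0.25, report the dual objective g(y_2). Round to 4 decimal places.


Dual ascent for LP: min 10*x1 + 13*x2, 1*x1 + 6*x2 = 6, 0 <= x_i <= 3
Step 1: y^k = 0.0, reduced costs: (10.0, 13.0)
  x^k = (0.0, 0.0), subgradient = b - a^T x = 6.0
  y^{k+1} = 0.0 + 0.25*6.0 = 1.5
Step 2: y^k = 1.5, reduced costs: (8.5, 4.0)
  x^k = (0.0, 0.0), subgradient = b - a^T x = 6.0
  y^{k+1} = 1.5 + 0.25*6.0 = 3.0
Dual objective at y_2 = 3.0: reduced costs (7.0, -5.0), box minimizer x = (0.0, 3.0)
g(y_2) = b*y + (c1 - a1*y)*x1 + (c2 - a2*y)*x2 = 6*3.0 + 7.0*0.0 + (-5.0)*3.0 = 18.0 + 0.0 - 15.0 = 3.0


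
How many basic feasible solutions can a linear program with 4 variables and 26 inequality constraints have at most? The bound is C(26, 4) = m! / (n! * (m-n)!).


Each vertex corresponds to some choice of n active constraints out of m, so the number of vertices is at most C(m, n) = m! / (n!(m-n)!).
m = 26, n = 4
Numerator: 26 * 25 * 24 * 23
Denominator: 4! = 24
C(26, 4) = 14950


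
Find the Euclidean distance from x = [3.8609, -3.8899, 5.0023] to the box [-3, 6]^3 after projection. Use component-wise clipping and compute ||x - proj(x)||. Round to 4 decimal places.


Project each component onto [-3, 6].
clip(3.8609) = 3.8609, clip(-3.8899) = -3.0, clip(5.0023) = 5.0023
Projection = [3.8609, -3.0, 5.0023]
Squared diffs: [0.0, 0.7919, 0.0]
Distance = sqrt(0.7919) = 0.8899


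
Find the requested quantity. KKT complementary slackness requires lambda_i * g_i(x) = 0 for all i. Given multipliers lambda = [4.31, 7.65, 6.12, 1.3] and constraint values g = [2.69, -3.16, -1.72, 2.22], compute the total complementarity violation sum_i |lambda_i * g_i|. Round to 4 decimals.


KKT complementary slackness check:
lambda_1 * g_1 = 4.31 * 2.69 = 11.5939
lambda_2 * g_2 = 7.65 * -3.16 = -24.174
lambda_3 * g_3 = 6.12 * -1.72 = -10.5264
lambda_4 * g_4 = 1.3 * 2.22 = 2.886
Total violation = 11.5939 + 24.174 + 10.5264 + 2.886 = 49.1803


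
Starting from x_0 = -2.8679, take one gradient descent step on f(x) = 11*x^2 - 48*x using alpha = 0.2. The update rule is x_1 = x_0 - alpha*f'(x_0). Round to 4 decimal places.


We compute the gradient at x_0 and apply the update.
f'(x) = 22*x - 48
f'(-2.8679) = 22*-2.8679 - 48 = -111.0938
x_1 = -2.8679 - 0.2*-111.0938 = 19.3509


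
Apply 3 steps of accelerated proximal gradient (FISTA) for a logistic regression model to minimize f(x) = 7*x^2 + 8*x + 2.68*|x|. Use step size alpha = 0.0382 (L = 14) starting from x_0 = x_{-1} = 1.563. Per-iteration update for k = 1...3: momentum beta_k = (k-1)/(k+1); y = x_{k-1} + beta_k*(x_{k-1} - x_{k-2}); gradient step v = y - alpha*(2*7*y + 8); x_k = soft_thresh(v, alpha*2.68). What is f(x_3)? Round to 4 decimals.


FISTA on f(x) = 7*x^2 + 8*x + 2.68*|x|
L = 14, alpha = 0.0382
Iteration 1: beta = 0.0, y = 1.563 + 0.0*(1.563 - 1.563) = 1.563
  grad(y) = 29.882, v = y - alpha*grad = 0.4215
  prox(v) = soft_thresh(0.4215, 0.1024) = 0.3191
Iteration 2: beta = 0.3333, y = 0.3191 + 0.3333*(0.3191 - 1.563) = -0.0955
  grad(y) = 6.6631, v = y - alpha*grad = -0.35
  prox(v) = soft_thresh(-0.35, 0.1024) = -0.2476
Iteration 3: beta = 0.5, y = -0.2476 + 0.5*(-0.2476 - 0.3191) = -0.531
  grad(y) = 0.5655, v = y - alpha*grad = -0.5526
  prox(v) = soft_thresh(-0.5526, 0.1024) = -0.4503
f(x_3) = 7*(-0.4503)^2 + 8*(-0.4503) + 2.68*|-0.4503| = -0.9762


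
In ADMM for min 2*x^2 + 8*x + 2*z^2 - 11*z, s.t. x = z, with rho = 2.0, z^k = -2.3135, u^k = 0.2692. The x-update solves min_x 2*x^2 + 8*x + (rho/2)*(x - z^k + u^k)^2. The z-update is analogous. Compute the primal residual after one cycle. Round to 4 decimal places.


ADMM iteration with rho = 2.0, z^k = -2.3135, u^k = 0.2692
Step 1: x-update.
Minimize 2*x^2 + 8*x + (2.0/2)*(x + 2.3135 + 0.2692)^2
FOC: (2*2 + 2.0)*x = -8 + 2.0*(-2.3135 - 0.2692)
x^{k+1} = -2.1942
Step 2: z-update.
Minimize 2*z^2 - 11*z + (2.0/2)*(-2.1942 - z + 0.2692)^2
FOC: (2*2 + 2.0)*z = 11 + 2.0*(-2.1942 + 0.2692)
z^{k+1} = 1.1917
Step 3: u-update.
u^{k+1} = 0.2692 - 2.1942 - 1.1917 = -3.1167
Step 4: Primal residual = |-2.1942 - 1.1917| = 3.3859


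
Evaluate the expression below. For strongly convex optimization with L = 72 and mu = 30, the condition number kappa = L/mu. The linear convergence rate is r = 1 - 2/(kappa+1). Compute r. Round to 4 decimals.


Step 1: Compute the condition number.
kappa = L/mu = 72/30 = 2.4
Step 2: Compute the convergence rate.
r = 1 - 2/(kappa + 1) = 1 - 2*mu/(L + mu) = (L - mu)/(L + mu) = 42/102 = 0.4118


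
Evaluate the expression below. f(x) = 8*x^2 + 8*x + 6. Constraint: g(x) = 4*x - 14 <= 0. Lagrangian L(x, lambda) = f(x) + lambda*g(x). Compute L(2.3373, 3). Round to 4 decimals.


Step 1: Evaluate f(x).
f(2.3373) = 8*2.3373^2 + 8*2.3373 + 6 = 68.4022
Step 2: Evaluate g(x).
g(2.3373) = 4*2.3373 - 14 = -4.6508
Step 3: Compute Lagrangian.
L = 68.4022 + 3*-4.6508 = 54.4498


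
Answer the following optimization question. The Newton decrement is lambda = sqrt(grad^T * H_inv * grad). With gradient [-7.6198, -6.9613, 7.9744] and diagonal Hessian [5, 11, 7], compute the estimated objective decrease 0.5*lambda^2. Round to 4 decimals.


Step 1: H is diagonal, so H^(-1) * g = [-1.524, -0.6328, 1.1392].
Step 2: g^T H^(-1) g = sum_i g_i^2 / H_ii
  = (-7.6198)^2/5 + (-6.9613)^2/11 + (7.9744)^2/7
  = 11.6123 + 4.4054 + 9.0844 = 25.1021
Step 3: Objective decrease = 0.5 * g^T H^(-1) g = 12.5511


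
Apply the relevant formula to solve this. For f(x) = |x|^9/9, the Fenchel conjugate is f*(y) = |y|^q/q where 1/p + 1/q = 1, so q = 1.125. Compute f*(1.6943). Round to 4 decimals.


The conjugate exponent q satisfies 1/p + 1/q = 1.
p = 9, so q = 9/(9 - 1) = 1.125
|y|^q = 1.6943^1.125 = 1.8097
f*(1.6943) = 1.8097 / 1.125 = 1.6087


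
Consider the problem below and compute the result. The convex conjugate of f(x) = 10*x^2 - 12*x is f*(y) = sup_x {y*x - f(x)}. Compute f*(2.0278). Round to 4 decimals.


f*(y) = sup_x {y*x - a*x^2 - b*x} = sup_x {(y-b)*x - a*x^2}
FOC: (y - b) - 2a*x = 0 => x* = (y - b)/(2a)
x* = (2.0278 + 12)/(2*10) = 0.7014
f*(2.0278) = (y-b)^2/(4a) = (2.0278 + 12)^2/(4*10)
= 196.7792/40 = 4.9195


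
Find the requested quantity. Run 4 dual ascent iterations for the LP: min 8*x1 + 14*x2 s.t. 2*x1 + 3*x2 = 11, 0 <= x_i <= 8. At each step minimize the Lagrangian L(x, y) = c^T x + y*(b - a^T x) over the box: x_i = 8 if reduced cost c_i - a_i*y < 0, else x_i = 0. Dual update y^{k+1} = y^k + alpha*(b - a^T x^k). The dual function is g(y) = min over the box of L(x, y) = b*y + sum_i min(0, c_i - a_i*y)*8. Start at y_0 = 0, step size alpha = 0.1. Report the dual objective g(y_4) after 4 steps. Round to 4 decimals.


Dual ascent for LP: min 8*x1 + 14*x2, 2*x1 + 3*x2 = 11, 0 <= x_i <= 8
Step 1: y^k = 0.0, reduced costs: (8.0, 14.0)
  x^k = (0.0, 0.0), subgradient = b - a^T x = 11.0
  y^{k+1} = 0.0 + 0.1*11.0 = 1.1
Step 2: y^k = 1.1, reduced costs: (5.8, 10.7)
  x^k = (0.0, 0.0), subgradient = b - a^T x = 11.0
  y^{k+1} = 1.1 + 0.1*11.0 = 2.2
Step 3: y^k = 2.2, reduced costs: (3.6, 7.4)
  x^k = (0.0, 0.0), subgradient = b - a^T x = 11.0
  y^{k+1} = 2.2 + 0.1*11.0 = 3.3
Step 4: y^k = 3.3, reduced costs: (1.4, 4.1)
  x^k = (0.0, 0.0), subgradient = b - a^T x = 11.0
  y^{k+1} = 3.3 + 0.1*11.0 = 4.4
Dual objective at y_4 = 4.4: reduced costs (-0.8, 0.8), box minimizer x = (8.0, 0.0)
g(y_4) = b*y + (c1 - a1*y)*x1 + (c2 - a2*y)*x2 = 11*4.4 + (-0.8)*8.0 + 0.8*0.0 = 48.4 - 6.4 + 0.0 = 42.0


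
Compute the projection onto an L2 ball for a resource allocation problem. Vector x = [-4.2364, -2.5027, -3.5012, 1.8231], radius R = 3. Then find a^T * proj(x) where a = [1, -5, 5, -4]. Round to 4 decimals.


Step 1: Compute ||x|| (intermediates to 6 decimals).
||x|| = sqrt((-4.2364)^2 + (-2.5027)^2 + (-3.5012)^2 + 1.8231^2) = 6.308145
Step 2: Project.
Since ||x|| > R, scale = R/||x|| = 3/6.308145 = 0.475576, proj(x) = scale * x
proj(x) = [-2.01473, -1.190224, -1.665087, 0.867023]
Step 3: Dot product.
a^T * proj(x) = 1*(-2.01473) - 5*(-1.190224) + 5*(-1.665087) - 4*0.867023 = -7.8571


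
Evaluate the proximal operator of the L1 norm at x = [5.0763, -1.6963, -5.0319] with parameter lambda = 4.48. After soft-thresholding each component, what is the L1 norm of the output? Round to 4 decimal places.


Soft-thresholding with lambda = 4.48:
prox(5.0763) = sign(5.0763)*max(|5.0763| - 4.48, 0) = 0.5963
prox(-1.6963) = sign(-1.6963)*max(|-1.6963| - 4.48, 0) = 0.0
prox(-5.0319) = sign(-5.0319)*max(|-5.0319| - 4.48, 0) = -0.5519
prox(x) = [0.5963, 0.0, -0.5519]
||prox(x)||_1 = 0.5963 + 0.0 + 0.5519 = 1.1482


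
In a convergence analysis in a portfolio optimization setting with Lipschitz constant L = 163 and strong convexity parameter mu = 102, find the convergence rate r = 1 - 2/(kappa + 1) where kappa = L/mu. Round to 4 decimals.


Step 1: Compute the condition number.
kappa = L/mu = 163/102 = 1.598
Step 2: Compute the convergence rate.
r = 1 - 2/(kappa + 1) = 1 - 2*mu/(L + mu) = (L - mu)/(L + mu) = 61/265 = 0.2302


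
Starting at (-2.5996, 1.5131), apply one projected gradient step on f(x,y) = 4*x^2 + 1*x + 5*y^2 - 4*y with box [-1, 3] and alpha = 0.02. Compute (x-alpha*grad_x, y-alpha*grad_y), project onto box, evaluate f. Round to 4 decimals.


Step 1: Compute gradient at (-2.5996, 1.5131).
grad_x = 2*4*-2.5996 + 1 = -19.7968
grad_y = 2*5*1.5131 - 4 = 11.131
Step 2: Gradient step.
x_raw = -2.5996 - 0.02*-19.7968 = -2.2037
y_raw = 1.5131 - 0.02*11.131 = 1.2905
Step 3: Project onto [-1, 3].
x_proj = clip(-2.2037) = -1.0
y_proj = clip(1.2905) = 1.2905
Step 4: Evaluate f.
f(-1.0, 1.2905) = 6.1648


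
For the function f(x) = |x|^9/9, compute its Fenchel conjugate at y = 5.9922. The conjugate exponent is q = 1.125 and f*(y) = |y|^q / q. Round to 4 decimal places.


The conjugate exponent q satisfies 1/p + 1/q = 1.
p = 9, so q = 9/(9 - 1) = 1.125
|y|^q = 5.9922^1.125 = 7.4952
f*(5.9922) = 7.4952 / 1.125 = 6.6624


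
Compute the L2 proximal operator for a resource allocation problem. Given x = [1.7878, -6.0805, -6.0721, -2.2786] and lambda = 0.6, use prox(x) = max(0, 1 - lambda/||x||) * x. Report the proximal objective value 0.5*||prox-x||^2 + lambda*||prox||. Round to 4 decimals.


Step 1: Compute ||x||.
||x|| = 9.0681
Step 2: Compute scaling factor.
scale = max(0, 1 - 0.6/9.0681) = 0.9338
Step 3: prox(x) = [1.6695, -5.6782, -5.6703, -2.1278]
||prox(x)|| = 8.4681
Step 4: Proximal objective.
0.5*||prox-x||^2 = 0.18
lambda*||prox|| = 5.0809
Total = 5.2609


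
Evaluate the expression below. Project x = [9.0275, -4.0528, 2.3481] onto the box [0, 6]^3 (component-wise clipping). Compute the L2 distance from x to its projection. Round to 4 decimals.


Project each component onto [0, 6].
clip(9.0275) = 6.0, clip(-4.0528) = 0.0, clip(2.3481) = 2.3481
Projection = [6.0, 0.0, 2.3481]
Squared diffs: [9.1658, 16.4252, 0.0]
Distance = sqrt(25.591) = 5.0587


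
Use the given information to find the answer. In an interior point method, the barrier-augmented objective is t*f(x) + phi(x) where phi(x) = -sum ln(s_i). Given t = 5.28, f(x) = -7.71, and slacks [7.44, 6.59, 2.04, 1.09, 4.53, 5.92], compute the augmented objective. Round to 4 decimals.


Step 1: Compute log-barrier.
ln values: [2.0069, 1.8856, 0.7129, 0.0862, 1.5107, 1.7783]
phi = -(2.0069 + 1.8856 + 0.7129 + 0.0862 + 1.5107 + 1.7783) = -7.9806
Step 2: Compute augmented objective.
t*f(x) = 5.28*-7.71 = -40.7088
Total = -40.7088 - 7.9806 = -48.6894


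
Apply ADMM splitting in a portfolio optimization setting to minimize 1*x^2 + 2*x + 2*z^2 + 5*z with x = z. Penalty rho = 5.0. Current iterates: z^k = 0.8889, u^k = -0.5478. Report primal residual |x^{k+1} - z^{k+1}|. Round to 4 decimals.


ADMM iteration with rho = 5.0, z^k = 0.8889, u^k = -0.5478
Step 1: x-update.
Minimize 1*x^2 + 2*x + (5.0/2)*(x - 0.8889 - 0.5478)^2
FOC: (2*1 + 5.0)*x = -2 + 5.0*(0.8889 + 0.5478)
x^{k+1} = 0.7405
Step 2: z-update.
Minimize 2*z^2 + 5*z + (5.0/2)*(0.7405 - z - 0.5478)^2
FOC: (2*2 + 5.0)*z = -5 + 5.0*(0.7405 - 0.5478)
z^{k+1} = -0.4485
Step 3: u-update.
u^{k+1} = -0.5478 + 0.7405 + 0.4485 = 0.6412
Step 4: Primal residual = |0.7405 + 0.4485| = 1.189


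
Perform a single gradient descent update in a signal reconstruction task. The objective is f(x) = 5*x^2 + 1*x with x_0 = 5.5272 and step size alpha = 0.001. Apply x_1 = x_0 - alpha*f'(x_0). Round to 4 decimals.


We compute the gradient at x_0 and apply the update.
f'(x) = 10*x + 1
f'(5.5272) = 10*5.5272 + 1 = 56.272
x_1 = 5.5272 - 0.001*56.272 = 5.4709


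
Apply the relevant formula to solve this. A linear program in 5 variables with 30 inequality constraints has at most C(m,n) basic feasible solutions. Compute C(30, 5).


Each vertex corresponds to some choice of n active constraints out of m, so the number of vertices is at most C(m, n) = m! / (n!(m-n)!).
m = 30, n = 5
Numerator: 30 * 29 * 28 * 27 * 26
Denominator: 5! = 120
C(30, 5) = 142506


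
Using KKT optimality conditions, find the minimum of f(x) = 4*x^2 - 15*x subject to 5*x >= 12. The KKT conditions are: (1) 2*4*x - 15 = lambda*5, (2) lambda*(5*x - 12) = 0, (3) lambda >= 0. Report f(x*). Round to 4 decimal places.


Step 1: Try lambda = 0 (constraint inactive).
x_unc = 15/(2*4) = 1.875
Check: 5*1.875 = 9.375 < 12 -- violated!
Step 2: Constraint must be active: 5*x = 12
x* = 12/5 = 2.4
lambda = (2*4*2.4 - 15)/5 = 0.84
Step 3: Compute optimal value.
f(x*) = 4*2.4^2 - 15*2.4 = -12.96


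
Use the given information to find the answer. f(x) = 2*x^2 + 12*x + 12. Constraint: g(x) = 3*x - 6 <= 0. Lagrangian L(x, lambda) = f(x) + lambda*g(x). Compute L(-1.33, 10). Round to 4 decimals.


Step 1: Evaluate f(x).
f(-1.33) = 2*(-1.33)^2 + 12*(-1.33) + 12 = -0.4222
Step 2: Evaluate g(x).
g(-1.33) = 3*-1.33 - 6 = -9.99
Step 3: Compute Lagrangian.
L = -0.4222 + 10*-9.99 = -100.3222


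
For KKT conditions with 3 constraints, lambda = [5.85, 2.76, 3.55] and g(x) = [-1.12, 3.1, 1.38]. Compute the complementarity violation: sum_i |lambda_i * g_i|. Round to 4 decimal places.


KKT complementary slackness check:
lambda_1 * g_1 = 5.85 * -1.12 = -6.552
lambda_2 * g_2 = 2.76 * 3.1 = 8.556
lambda_3 * g_3 = 3.55 * 1.38 = 4.899
Total violation = 6.552 + 8.556 + 4.899 = 20.007


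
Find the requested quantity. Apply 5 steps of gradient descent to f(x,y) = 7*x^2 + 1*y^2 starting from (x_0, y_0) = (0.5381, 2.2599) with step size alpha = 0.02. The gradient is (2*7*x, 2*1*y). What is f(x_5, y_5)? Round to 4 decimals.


Gradient descent on f(x,y) = 7*x^2 + 1*y^2.
Starting point: (0.5381, 2.2599), alpha = 0.02
Step 1: grad_x = 2*7*0.5381 = 7.5334, grad_y = 2*1*2.2599 = 4.5198
  x_1 = 0.5381 - 0.02*7.5334 = 0.3874
  y_1 = 2.2599 - 0.02*4.5198 = 2.1695
Step 2: grad_x = 2*7*0.3874 = 5.424, grad_y = 2*1*2.1695 = 4.339
  x_2 = 0.3874 - 0.02*5.424 = 0.279
  y_2 = 2.1695 - 0.02*4.339 = 2.0827
Step 3: grad_x = 2*7*0.279 = 3.9053, grad_y = 2*1*2.0827 = 4.1654
  x_3 = 0.279 - 0.02*3.9053 = 0.2008
  y_3 = 2.0827 - 0.02*4.1654 = 1.9994
Step 4: grad_x = 2*7*0.2008 = 2.8118, grad_y = 2*1*1.9994 = 3.9988
  x_4 = 0.2008 - 0.02*2.8118 = 0.1446
  y_4 = 1.9994 - 0.02*3.9988 = 1.9194
Step 5: grad_x = 2*7*0.1446 = 2.0245, grad_y = 2*1*1.9194 = 3.8389
  x_5 = 0.1446 - 0.02*2.0245 = 0.1041
  y_5 = 1.9194 - 0.02*3.8389 = 1.8427
f(0.1041, 1.8427) = 7*0.1041^2 + 1*1.8427^2 = 3.4713


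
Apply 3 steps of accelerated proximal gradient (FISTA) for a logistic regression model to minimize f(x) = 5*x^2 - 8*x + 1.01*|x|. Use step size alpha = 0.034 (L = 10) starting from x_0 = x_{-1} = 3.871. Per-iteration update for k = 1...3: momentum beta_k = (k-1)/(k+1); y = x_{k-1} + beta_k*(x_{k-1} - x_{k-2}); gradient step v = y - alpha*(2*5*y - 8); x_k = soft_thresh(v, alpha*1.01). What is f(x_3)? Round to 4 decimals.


FISTA on f(x) = 5*x^2 - 8*x + 1.01*|x|
L = 10, alpha = 0.034
Iteration 1: beta = 0.0, y = 3.871 + 0.0*(3.871 - 3.871) = 3.871
  grad(y) = 30.71, v = y - alpha*grad = 2.8269
  prox(v) = soft_thresh(2.8269, 0.0343) = 2.7925
Iteration 2: beta = 0.3333, y = 2.7925 + 0.3333*(2.7925 - 3.871) = 2.433
  grad(y) = 16.3303, v = y - alpha*grad = 1.8778
  prox(v) = soft_thresh(1.8778, 0.0343) = 1.8435
Iteration 3: beta = 0.5, y = 1.8435 + 0.5*(1.8435 - 2.7925) = 1.3689
  grad(y) = 5.6893, v = y - alpha*grad = 1.1755
  prox(v) = soft_thresh(1.1755, 0.0343) = 1.1412
f(x_3) = 5*1.1412^2 - 8*1.1412 + 1.01*|1.1412| = -1.4655


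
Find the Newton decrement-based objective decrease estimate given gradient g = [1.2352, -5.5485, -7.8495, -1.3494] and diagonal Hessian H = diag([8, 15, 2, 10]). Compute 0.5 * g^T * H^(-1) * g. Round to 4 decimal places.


Step 1: H is diagonal, so H^(-1) * g = [0.1544, -0.3699, -3.9248, -0.1349].
Step 2: g^T H^(-1) g = sum_i g_i^2 / H_ii
  = (1.2352)^2/8 + (-5.5485)^2/15 + (-7.8495)^2/2 + (-1.3494)^2/10
  = 0.1907 + 2.0524 + 30.8073 + 0.1821 = 33.2325
Step 3: Objective decrease = 0.5 * g^T H^(-1) g = 16.6163


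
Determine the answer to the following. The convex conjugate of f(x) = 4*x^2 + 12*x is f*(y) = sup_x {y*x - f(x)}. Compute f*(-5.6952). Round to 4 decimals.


f*(y) = sup_x {y*x - a*x^2 - b*x} = sup_x {(y-b)*x - a*x^2}
FOC: (y - b) - 2a*x = 0 => x* = (y - b)/(2a)
x* = (-5.6952 - 12)/(2*4) = -2.2119
f*(-5.6952) = (y-b)^2/(4a) = (-5.6952 - 12)^2/(4*4)
= 313.1201/16 = 19.57


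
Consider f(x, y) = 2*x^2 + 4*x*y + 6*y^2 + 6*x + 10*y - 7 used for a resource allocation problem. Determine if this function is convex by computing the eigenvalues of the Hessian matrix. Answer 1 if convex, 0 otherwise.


The Hessian of f(x,y) = 2*x^2 + 4*x*y + 6*y^2 + 6*x + 10*y - 7 is:
H = [[4, 4], [4, 12]]
Trace = 4 + 12 = 16
Determinant = 4*12 - (4)^2 = 32
Discriminant = (16)^2 - 4*32 = 128.0
Eigenvalues: lambda_1 = 2.3431, lambda_2 = 13.6569
The function is convex.

1


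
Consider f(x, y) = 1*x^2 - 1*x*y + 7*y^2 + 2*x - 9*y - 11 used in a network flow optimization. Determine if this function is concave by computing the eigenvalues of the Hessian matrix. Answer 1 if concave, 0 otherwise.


The Hessian of f(x,y) = 1*x^2 - 1*x*y + 7*y^2 + 2*x - 9*y - 11 is:
H = [[2, -1], [-1, 14]]
Trace = 2 + 14 = 16
Determinant = 2*14 - (-1)^2 = 27
Discriminant = (16)^2 - 4*27 = 148.0
Eigenvalues: lambda_1 = 1.9172, lambda_2 = 14.0828
The function is not concave.

0


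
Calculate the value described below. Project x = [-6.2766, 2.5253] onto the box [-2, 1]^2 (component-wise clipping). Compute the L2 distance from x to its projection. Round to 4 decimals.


Project each component onto [-2, 1].
clip(-6.2766) = -2.0, clip(2.5253) = 1.0
Projection = [-2.0, 1.0]
Squared diffs: [18.2893, 2.3265]
Distance = sqrt(20.6158) = 4.5405


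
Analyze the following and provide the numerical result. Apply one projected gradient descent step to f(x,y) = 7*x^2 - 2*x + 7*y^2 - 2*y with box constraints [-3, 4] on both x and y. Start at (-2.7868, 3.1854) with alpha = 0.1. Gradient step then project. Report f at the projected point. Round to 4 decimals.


Step 1: Compute gradient at (-2.7868, 3.1854).
grad_x = 2*7*-2.7868 - 2 = -41.0152
grad_y = 2*7*3.1854 - 2 = 42.5956
Step 2: Gradient step.
x_raw = -2.7868 - 0.1*-41.0152 = 1.3147
y_raw = 3.1854 - 0.1*42.5956 = -1.0742
Step 3: Project onto [-3, 4].
x_proj = clip(1.3147) = 1.3147
y_proj = clip(-1.0742) = -1.0742
Step 4: Evaluate f.
f(1.3147, -1.0742) = 19.695


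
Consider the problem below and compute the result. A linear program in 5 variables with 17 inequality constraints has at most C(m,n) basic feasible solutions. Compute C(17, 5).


Each vertex corresponds to some choice of n active constraints out of m, so the number of vertices is at most C(m, n) = m! / (n!(m-n)!).
m = 17, n = 5
Numerator: 17 * 16 * 15 * 14 * 13
Denominator: 5! = 120
C(17, 5) = 6188


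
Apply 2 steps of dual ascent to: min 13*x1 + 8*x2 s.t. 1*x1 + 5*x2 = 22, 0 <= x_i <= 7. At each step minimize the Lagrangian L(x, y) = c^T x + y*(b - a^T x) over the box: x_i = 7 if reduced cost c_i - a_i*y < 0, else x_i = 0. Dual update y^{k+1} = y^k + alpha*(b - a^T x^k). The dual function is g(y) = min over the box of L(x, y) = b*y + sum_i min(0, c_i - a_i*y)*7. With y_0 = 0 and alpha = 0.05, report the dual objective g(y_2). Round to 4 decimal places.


Dual ascent for LP: min 13*x1 + 8*x2, 1*x1 + 5*x2 = 22, 0 <= x_i <= 7
Step 1: y^k = 0.0, reduced costs: (13.0, 8.0)
  x^k = (0.0, 0.0), subgradient = b - a^T x = 22.0
  y^{k+1} = 0.0 + 0.05*22.0 = 1.1
Step 2: y^k = 1.1, reduced costs: (11.9, 2.5)
  x^k = (0.0, 0.0), subgradient = b - a^T x = 22.0
  y^{k+1} = 1.1 + 0.05*22.0 = 2.2
Dual objective at y_2 = 2.2: reduced costs (10.8, -3.0), box minimizer x = (0.0, 7.0)
g(y_2) = b*y + (c1 - a1*y)*x1 + (c2 - a2*y)*x2 = 22*2.2 + 10.8*0.0 + (-3.0)*7.0 = 48.4 + 0.0 - 21.0 = 27.4


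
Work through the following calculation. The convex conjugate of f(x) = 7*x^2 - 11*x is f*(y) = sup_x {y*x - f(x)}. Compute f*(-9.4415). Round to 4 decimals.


f*(y) = sup_x {y*x - a*x^2 - b*x} = sup_x {(y-b)*x - a*x^2}
FOC: (y - b) - 2a*x = 0 => x* = (y - b)/(2a)
x* = (-9.4415 + 11)/(2*7) = 0.1113
f*(-9.4415) = (y-b)^2/(4a) = (-9.4415 + 11)^2/(4*7)
= 2.4289/28 = 0.0867


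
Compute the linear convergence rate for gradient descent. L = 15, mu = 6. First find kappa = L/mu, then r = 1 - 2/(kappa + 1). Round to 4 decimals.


Step 1: Compute the condition number.
kappa = L/mu = 15/6 = 2.5
Step 2: Compute the convergence rate.
r = 1 - 2/(kappa + 1) = 1 - 2*mu/(L + mu) = (L - mu)/(L + mu) = 9/21 = 0.4286


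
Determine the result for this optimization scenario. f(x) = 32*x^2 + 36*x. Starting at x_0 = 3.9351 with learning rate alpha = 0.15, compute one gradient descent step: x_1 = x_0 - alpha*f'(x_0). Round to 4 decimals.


We compute the gradient at x_0 and apply the update.
f'(x) = 64*x + 36
f'(3.9351) = 64*3.9351 + 36 = 287.8464
x_1 = 3.9351 - 0.15*287.8464 = -39.2419


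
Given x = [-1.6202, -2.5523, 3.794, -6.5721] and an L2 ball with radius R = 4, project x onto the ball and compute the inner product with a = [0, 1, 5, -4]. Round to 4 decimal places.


Step 1: Compute ||x|| (intermediates to 6 decimals).
||x|| = sqrt((-1.6202)^2 + (-2.5523)^2 + 3.794^2 + (-6.5721)^2) = 8.168612
Step 2: Project.
Since ||x|| > R, scale = R/||x|| = 4/8.168612 = 0.489679, proj(x) = scale * x
proj(x) = [-0.793378, -1.249808, 1.857842, -3.218219]
Step 3: Dot product.
a^T * proj(x) = 0*(-0.793378) + 1*(-1.249808) + 5*1.857842 - 4*(-3.218219) = 20.9123


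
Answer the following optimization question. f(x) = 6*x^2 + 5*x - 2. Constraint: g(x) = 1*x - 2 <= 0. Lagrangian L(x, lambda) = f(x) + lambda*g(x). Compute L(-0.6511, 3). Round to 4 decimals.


Step 1: Evaluate f(x).
f(-0.6511) = 6*(-0.6511)^2 + 5*(-0.6511) - 2 = -2.7119
Step 2: Evaluate g(x).
g(-0.6511) = 1*-0.6511 - 2 = -2.6511
Step 3: Compute Lagrangian.
L = -2.7119 + 3*-2.6511 = -10.6652


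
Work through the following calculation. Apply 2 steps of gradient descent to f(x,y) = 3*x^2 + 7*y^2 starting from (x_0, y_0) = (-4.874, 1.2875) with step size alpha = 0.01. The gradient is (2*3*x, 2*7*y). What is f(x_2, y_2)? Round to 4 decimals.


Gradient descent on f(x,y) = 3*x^2 + 7*y^2.
Starting point: (-4.874, 1.2875), alpha = 0.01
Step 1: grad_x = 2*3*-4.874 = -29.244, grad_y = 2*7*1.2875 = 18.025
  x_1 = -4.874 - 0.01*-29.244 = -4.5816
  y_1 = 1.2875 - 0.01*18.025 = 1.1073
Step 2: grad_x = 2*3*-4.5816 = -27.4894, grad_y = 2*7*1.1073 = 15.5015
  x_2 = -4.5816 - 0.01*-27.4894 = -4.3067
  y_2 = 1.1073 - 0.01*15.5015 = 0.9522
f(-4.3067, 0.9522) = 3*(-4.3067)^2 + 7*0.9522^2 = 61.9894


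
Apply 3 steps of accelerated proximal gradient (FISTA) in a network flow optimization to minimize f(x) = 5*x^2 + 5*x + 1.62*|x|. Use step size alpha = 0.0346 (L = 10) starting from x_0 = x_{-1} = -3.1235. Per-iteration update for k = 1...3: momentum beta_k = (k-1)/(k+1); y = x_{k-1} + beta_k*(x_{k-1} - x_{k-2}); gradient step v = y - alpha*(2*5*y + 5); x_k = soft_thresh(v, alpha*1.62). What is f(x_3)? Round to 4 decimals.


FISTA on f(x) = 5*x^2 + 5*x + 1.62*|x|
L = 10, alpha = 0.0346
Iteration 1: beta = 0.0, y = -3.1235 + 0.0*(-3.1235 + 3.1235) = -3.1235
  grad(y) = -26.235, v = y - alpha*grad = -2.2158
  prox(v) = soft_thresh(-2.2158, 0.0561) = -2.1597
Iteration 2: beta = 0.3333, y = -2.1597 + 0.3333*(-2.1597 + 3.1235) = -1.8385
  grad(y) = -13.3846, v = y - alpha*grad = -1.3754
  prox(v) = soft_thresh(-1.3754, 0.0561) = -1.3193
Iteration 3: beta = 0.5, y = -1.3193 + 0.5*(-1.3193 + 2.1597) = -0.8991
  grad(y) = -3.9909, v = y - alpha*grad = -0.761
  prox(v) = soft_thresh(-0.761, 0.0561) = -0.705
f(x_3) = 5*(-0.705)^2 + 5*(-0.705) + 1.62*|-0.705| = 0.102


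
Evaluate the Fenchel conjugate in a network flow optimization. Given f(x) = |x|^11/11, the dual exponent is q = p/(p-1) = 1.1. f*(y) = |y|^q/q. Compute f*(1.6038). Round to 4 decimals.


The conjugate exponent q satisfies 1/p + 1/q = 1.
p = 11, so q = 11/(11 - 1) = 1.1
|y|^q = 1.6038^1.1 = 1.6814
f*(1.6038) = 1.6814 / 1.1 = 1.5285
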